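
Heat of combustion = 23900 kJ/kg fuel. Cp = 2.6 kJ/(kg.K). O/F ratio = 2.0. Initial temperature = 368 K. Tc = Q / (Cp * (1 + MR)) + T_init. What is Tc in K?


Tc = 23900 / (2.6 * (1 + 2.0)) + 368 = 3432 K

3432 K


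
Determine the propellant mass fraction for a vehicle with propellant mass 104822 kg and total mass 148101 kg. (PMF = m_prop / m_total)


PMF = 104822 / 148101 = 0.708

0.708


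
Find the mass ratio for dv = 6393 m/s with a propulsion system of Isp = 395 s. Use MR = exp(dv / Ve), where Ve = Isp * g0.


Ve = 395 * 9.81 = 3874.95 m/s
MR = exp(6393 / 3874.95) = 5.206

5.206


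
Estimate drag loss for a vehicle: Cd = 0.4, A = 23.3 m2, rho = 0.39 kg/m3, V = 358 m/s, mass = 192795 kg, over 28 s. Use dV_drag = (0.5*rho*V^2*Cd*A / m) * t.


D = 0.5 * 0.39 * 358^2 * 0.4 * 23.3 = 232925.25 N
a = 232925.25 / 192795 = 1.2081 m/s2
dV = 1.2081 * 28 = 33.8 m/s

33.8 m/s


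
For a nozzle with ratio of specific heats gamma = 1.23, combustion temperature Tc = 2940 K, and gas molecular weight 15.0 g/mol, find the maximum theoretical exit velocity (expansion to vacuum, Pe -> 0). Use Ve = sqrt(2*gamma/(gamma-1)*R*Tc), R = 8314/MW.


R = 8314 / 15.0 = 554.27 J/(kg.K)
Ve = sqrt(2 * 1.23 / (1.23 - 1) * 554.27 * 2940) = 4175 m/s

4175 m/s


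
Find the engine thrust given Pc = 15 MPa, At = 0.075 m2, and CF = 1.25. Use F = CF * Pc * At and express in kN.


F = 1.25 * 15e6 * 0.075 = 1.4062e+06 N = 1406.2 kN

1406.2 kN


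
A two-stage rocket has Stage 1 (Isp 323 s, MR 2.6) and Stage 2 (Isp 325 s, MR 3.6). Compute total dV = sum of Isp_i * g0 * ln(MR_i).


dV1 = 323 * 9.81 * ln(2.6) = 3027.7 m/s
dV2 = 325 * 9.81 * ln(3.6) = 4083.9 m/s
Total dV = 3027.7 + 4083.9 = 7111.6 m/s ~ 7112 m/s

7112 m/s


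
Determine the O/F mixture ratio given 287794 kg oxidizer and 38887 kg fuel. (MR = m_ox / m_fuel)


MR = 287794 / 38887 = 7.4

7.4


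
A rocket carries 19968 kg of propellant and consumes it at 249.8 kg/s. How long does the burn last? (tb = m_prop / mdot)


tb = 19968 / 249.8 = 79.9 s

79.9 s


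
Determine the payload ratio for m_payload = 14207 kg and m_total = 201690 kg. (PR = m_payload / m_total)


PR = 14207 / 201690 = 0.0704

0.0704


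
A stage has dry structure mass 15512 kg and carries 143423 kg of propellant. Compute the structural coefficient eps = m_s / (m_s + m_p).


eps = 15512 / (15512 + 143423) = 0.0976

0.0976


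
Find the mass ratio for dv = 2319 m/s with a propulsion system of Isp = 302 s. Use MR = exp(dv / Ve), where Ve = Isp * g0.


Ve = 302 * 9.81 = 2962.62 m/s
MR = exp(2319 / 2962.62) = 2.187

2.187


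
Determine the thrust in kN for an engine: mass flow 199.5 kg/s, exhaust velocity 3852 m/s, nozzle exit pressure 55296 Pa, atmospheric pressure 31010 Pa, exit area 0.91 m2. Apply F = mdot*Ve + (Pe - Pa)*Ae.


F = 199.5 * 3852 + (55296 - 31010) * 0.91 = 790574.0 N = 790.6 kN

790.6 kN


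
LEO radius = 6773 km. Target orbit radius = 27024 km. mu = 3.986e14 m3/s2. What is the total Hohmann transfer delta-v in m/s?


V1 = sqrt(mu/r1) = 7671.46 m/s
dV1 = V1*(sqrt(2*r2/(r1+r2)) - 1) = 2029.81 m/s
V2 = sqrt(mu/r2) = 3840.55 m/s
dV2 = V2*(1 - sqrt(2*r1/(r1+r2))) = 1409.13 m/s
Total dV = 3439 m/s

3439 m/s


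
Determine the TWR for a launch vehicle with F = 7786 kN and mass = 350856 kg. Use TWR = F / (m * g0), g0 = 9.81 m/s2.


TWR = 7786000 / (350856 * 9.81) = 2.26

2.26


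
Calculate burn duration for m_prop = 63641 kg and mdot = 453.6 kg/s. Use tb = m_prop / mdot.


tb = 63641 / 453.6 = 140.3 s

140.3 s


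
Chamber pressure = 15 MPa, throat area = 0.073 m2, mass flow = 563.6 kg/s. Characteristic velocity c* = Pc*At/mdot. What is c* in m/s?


c* = 15e6 * 0.073 / 563.6 = 1943 m/s

1943 m/s


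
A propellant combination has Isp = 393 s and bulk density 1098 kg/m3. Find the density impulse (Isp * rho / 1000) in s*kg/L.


rho*Isp = 393 * 1098 / 1000 = 432 s*kg/L

432 s*kg/L


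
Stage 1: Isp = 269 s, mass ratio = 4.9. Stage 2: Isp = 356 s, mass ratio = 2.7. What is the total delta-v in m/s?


dV1 = 269 * 9.81 * ln(4.9) = 4193.8 m/s
dV2 = 356 * 9.81 * ln(2.7) = 3468.8 m/s
Total dV = 4193.8 + 3468.8 = 7662.6 m/s ~ 7663 m/s

7663 m/s


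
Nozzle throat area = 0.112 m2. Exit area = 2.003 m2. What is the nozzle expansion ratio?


AR = 2.003 / 0.112 = 17.9

17.9


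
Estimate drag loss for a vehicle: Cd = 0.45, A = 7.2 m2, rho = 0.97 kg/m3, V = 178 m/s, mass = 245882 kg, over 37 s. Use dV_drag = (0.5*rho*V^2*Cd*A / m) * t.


D = 0.5 * 0.97 * 178^2 * 0.45 * 7.2 = 49788.24 N
a = 49788.24 / 245882 = 0.2025 m/s2
dV = 0.2025 * 37 = 7.5 m/s

7.5 m/s


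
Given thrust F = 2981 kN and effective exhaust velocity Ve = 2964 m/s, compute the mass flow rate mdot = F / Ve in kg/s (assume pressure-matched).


mdot = F / Ve = 2981000 / 2964 = 1005.7 kg/s

1005.7 kg/s


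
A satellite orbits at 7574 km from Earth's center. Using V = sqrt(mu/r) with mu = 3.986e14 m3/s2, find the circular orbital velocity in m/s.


V = sqrt(3.986e14 / 7574000) = 7254 m/s

7254 m/s


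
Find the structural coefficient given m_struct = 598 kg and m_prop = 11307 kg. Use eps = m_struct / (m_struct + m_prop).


eps = 598 / (598 + 11307) = 0.0502

0.0502


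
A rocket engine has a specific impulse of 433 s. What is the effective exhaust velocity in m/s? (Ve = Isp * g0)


Ve = Isp * g0 = 433 * 9.81 = 4247.7 m/s

4247.7 m/s


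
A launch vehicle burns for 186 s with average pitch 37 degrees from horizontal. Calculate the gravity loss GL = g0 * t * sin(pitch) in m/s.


GL = 9.81 * 186 * sin(37 deg) = 1098 m/s

1098 m/s


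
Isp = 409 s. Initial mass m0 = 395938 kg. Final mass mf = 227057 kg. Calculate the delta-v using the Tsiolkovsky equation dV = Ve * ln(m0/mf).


Ve = 409 * 9.81 = 4012.29 m/s
dV = 4012.29 * ln(395938/227057) = 2231 m/s

2231 m/s


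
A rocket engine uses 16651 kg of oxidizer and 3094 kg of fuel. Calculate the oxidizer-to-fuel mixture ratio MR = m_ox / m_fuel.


MR = 16651 / 3094 = 5.38

5.38


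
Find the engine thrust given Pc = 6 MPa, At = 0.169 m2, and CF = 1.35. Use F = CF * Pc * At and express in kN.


F = 1.35 * 6e6 * 0.169 = 1.3689e+06 N = 1368.9 kN

1368.9 kN


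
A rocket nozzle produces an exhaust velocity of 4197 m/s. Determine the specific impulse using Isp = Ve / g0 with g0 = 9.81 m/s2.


Isp = Ve / g0 = 4197 / 9.81 = 427.8 s

427.8 s


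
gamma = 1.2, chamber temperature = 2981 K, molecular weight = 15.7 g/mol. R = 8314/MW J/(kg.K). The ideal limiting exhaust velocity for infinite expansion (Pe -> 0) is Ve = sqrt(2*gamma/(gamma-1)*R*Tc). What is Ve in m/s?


R = 8314 / 15.7 = 529.55 J/(kg.K)
Ve = sqrt(2 * 1.2 / (1.2 - 1) * 529.55 * 2981) = 4352 m/s

4352 m/s


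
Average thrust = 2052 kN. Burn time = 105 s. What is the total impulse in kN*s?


It = 2052 * 105 = 215460 kN*s

215460 kN*s


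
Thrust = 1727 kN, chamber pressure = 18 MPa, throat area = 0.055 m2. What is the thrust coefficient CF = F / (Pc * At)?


CF = 1727000 / (18e6 * 0.055) = 1.74

1.74


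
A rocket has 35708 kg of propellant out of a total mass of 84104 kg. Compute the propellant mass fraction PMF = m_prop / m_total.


PMF = 35708 / 84104 = 0.425

0.425


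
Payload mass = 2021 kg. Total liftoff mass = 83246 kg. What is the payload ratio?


PR = 2021 / 83246 = 0.0243

0.0243


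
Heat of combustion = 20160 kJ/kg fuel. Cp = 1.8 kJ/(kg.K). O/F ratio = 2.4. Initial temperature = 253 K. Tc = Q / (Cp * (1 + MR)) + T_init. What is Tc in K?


Tc = 20160 / (1.8 * (1 + 2.4)) + 253 = 3547 K

3547 K


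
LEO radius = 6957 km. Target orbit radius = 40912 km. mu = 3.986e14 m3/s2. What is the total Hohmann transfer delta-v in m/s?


V1 = sqrt(mu/r1) = 7569.33 m/s
dV1 = V1*(sqrt(2*r2/(r1+r2)) - 1) = 2326.92 m/s
V2 = sqrt(mu/r2) = 3121.36 m/s
dV2 = V2*(1 - sqrt(2*r1/(r1+r2))) = 1438.52 m/s
Total dV = 3765 m/s

3765 m/s


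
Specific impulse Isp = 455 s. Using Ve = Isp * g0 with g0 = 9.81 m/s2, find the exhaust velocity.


Ve = Isp * g0 = 455 * 9.81 = 4463.6 m/s

4463.6 m/s


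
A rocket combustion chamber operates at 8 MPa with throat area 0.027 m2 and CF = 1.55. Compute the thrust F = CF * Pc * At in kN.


F = 1.55 * 8e6 * 0.027 = 334800.0 N = 334.8 kN

334.8 kN


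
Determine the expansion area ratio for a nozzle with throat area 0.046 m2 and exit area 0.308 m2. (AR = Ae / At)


AR = 0.308 / 0.046 = 6.7

6.7


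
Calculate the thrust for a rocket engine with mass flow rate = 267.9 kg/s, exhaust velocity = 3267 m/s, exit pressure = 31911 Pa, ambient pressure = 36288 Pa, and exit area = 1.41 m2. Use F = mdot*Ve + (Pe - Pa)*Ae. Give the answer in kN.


F = 267.9 * 3267 + (31911 - 36288) * 1.41 = 869058.0 N = 869.1 kN

869.1 kN


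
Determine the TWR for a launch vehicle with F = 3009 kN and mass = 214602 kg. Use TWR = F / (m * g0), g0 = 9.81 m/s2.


TWR = 3009000 / (214602 * 9.81) = 1.43

1.43


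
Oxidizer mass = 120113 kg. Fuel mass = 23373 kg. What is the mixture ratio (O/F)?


MR = 120113 / 23373 = 5.14

5.14


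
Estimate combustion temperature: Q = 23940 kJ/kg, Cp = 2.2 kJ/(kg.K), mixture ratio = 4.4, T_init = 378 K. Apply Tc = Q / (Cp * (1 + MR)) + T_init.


Tc = 23940 / (2.2 * (1 + 4.4)) + 378 = 2393 K

2393 K


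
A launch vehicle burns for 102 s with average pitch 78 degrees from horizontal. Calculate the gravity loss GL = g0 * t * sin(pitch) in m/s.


GL = 9.81 * 102 * sin(78 deg) = 979 m/s

979 m/s


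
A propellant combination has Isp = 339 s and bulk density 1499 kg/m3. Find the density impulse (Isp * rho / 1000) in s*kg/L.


rho*Isp = 339 * 1499 / 1000 = 508 s*kg/L

508 s*kg/L


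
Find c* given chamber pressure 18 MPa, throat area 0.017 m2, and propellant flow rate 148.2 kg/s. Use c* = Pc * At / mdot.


c* = 18e6 * 0.017 / 148.2 = 2065 m/s

2065 m/s


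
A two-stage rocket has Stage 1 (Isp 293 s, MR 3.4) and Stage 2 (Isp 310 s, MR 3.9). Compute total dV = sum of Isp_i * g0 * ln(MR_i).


dV1 = 293 * 9.81 * ln(3.4) = 3517.5 m/s
dV2 = 310 * 9.81 * ln(3.9) = 4138.9 m/s
Total dV = 3517.5 + 4138.9 = 7656.4 m/s ~ 7656 m/s

7656 m/s


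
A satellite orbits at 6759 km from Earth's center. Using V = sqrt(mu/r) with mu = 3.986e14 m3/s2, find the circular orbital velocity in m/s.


V = sqrt(3.986e14 / 6759000) = 7679 m/s

7679 m/s


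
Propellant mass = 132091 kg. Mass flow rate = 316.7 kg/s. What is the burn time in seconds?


tb = 132091 / 316.7 = 417.1 s

417.1 s


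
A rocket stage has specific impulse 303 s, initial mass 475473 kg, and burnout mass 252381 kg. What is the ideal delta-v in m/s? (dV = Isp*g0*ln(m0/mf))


Ve = 303 * 9.81 = 2972.43 m/s
dV = 2972.43 * ln(475473/252381) = 1883 m/s

1883 m/s


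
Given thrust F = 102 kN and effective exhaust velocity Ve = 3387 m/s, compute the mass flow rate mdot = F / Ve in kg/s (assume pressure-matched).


mdot = F / Ve = 102000 / 3387 = 30.1 kg/s

30.1 kg/s


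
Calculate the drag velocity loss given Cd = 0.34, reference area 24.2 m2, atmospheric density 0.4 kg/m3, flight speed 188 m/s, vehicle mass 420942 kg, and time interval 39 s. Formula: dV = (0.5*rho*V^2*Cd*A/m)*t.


D = 0.5 * 0.4 * 188^2 * 0.34 * 24.2 = 58162.09 N
a = 58162.09 / 420942 = 0.1382 m/s2
dV = 0.1382 * 39 = 5.4 m/s

5.4 m/s


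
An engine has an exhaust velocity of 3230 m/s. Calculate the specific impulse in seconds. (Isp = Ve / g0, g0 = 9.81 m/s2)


Isp = Ve / g0 = 3230 / 9.81 = 329.3 s

329.3 s


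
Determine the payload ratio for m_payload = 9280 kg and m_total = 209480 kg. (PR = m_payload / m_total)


PR = 9280 / 209480 = 0.0443

0.0443


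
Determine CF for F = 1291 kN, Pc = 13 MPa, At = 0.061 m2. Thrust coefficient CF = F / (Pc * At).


CF = 1291000 / (13e6 * 0.061) = 1.63

1.63


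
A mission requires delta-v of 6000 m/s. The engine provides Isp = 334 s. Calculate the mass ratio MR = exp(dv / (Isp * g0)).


Ve = 334 * 9.81 = 3276.54 m/s
MR = exp(6000 / 3276.54) = 6.241

6.241


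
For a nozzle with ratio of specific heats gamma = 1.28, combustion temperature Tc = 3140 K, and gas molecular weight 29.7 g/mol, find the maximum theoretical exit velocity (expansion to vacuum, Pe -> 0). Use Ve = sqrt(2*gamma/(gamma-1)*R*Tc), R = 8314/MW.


R = 8314 / 29.7 = 279.93 J/(kg.K)
Ve = sqrt(2 * 1.28 / (1.28 - 1) * 279.93 * 3140) = 2835 m/s

2835 m/s


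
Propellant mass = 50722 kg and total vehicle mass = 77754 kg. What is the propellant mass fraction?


PMF = 50722 / 77754 = 0.652

0.652


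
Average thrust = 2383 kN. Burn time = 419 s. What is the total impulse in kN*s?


It = 2383 * 419 = 998477 kN*s

998477 kN*s


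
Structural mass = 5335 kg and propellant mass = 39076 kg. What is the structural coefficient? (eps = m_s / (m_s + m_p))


eps = 5335 / (5335 + 39076) = 0.1201

0.1201


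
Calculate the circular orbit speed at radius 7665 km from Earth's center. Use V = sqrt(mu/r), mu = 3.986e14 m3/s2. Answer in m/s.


V = sqrt(3.986e14 / 7665000) = 7211 m/s

7211 m/s


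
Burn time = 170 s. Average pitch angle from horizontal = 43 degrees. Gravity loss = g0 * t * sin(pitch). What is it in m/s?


GL = 9.81 * 170 * sin(43 deg) = 1137 m/s

1137 m/s


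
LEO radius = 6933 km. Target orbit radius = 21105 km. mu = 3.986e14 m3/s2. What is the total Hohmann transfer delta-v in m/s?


V1 = sqrt(mu/r1) = 7582.42 m/s
dV1 = V1*(sqrt(2*r2/(r1+r2)) - 1) = 1720.99 m/s
V2 = sqrt(mu/r2) = 4345.86 m/s
dV2 = V2*(1 - sqrt(2*r1/(r1+r2))) = 1289.69 m/s
Total dV = 3011 m/s

3011 m/s


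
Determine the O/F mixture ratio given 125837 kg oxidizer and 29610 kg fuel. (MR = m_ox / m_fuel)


MR = 125837 / 29610 = 4.25

4.25


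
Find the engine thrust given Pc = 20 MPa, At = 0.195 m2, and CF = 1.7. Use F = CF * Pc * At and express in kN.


F = 1.7 * 20e6 * 0.195 = 6.6300e+06 N = 6630.0 kN

6630.0 kN


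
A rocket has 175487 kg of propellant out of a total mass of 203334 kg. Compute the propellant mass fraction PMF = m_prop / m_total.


PMF = 175487 / 203334 = 0.863

0.863


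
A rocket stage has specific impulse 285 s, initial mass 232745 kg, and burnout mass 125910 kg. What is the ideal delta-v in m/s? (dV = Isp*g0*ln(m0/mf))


Ve = 285 * 9.81 = 2795.85 m/s
dV = 2795.85 * ln(232745/125910) = 1718 m/s

1718 m/s


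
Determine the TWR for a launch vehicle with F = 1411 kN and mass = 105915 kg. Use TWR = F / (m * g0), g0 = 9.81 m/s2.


TWR = 1411000 / (105915 * 9.81) = 1.36

1.36


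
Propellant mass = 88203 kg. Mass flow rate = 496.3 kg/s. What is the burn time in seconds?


tb = 88203 / 496.3 = 177.7 s

177.7 s


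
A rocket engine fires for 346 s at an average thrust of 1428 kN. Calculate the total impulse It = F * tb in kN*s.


It = 1428 * 346 = 494088 kN*s

494088 kN*s


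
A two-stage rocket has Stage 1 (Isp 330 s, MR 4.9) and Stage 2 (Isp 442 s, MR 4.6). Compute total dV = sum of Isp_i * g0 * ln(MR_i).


dV1 = 330 * 9.81 * ln(4.9) = 5144.8 m/s
dV2 = 442 * 9.81 * ln(4.6) = 6617.0 m/s
Total dV = 5144.8 + 6617.0 = 11761.8 m/s ~ 11762 m/s

11762 m/s


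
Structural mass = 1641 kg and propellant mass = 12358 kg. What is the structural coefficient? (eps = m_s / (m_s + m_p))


eps = 1641 / (1641 + 12358) = 0.1172

0.1172


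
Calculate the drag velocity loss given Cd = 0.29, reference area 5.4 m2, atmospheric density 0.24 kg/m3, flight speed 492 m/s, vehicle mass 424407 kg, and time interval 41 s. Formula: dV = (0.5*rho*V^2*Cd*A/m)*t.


D = 0.5 * 0.24 * 492^2 * 0.29 * 5.4 = 45488.67 N
a = 45488.67 / 424407 = 0.1072 m/s2
dV = 0.1072 * 41 = 4.4 m/s

4.4 m/s


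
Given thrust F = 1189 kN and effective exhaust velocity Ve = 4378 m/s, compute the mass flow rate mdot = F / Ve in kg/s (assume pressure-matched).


mdot = F / Ve = 1189000 / 4378 = 271.6 kg/s

271.6 kg/s


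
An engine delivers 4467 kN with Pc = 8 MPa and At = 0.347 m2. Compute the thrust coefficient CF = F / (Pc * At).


CF = 4467000 / (8e6 * 0.347) = 1.61

1.61


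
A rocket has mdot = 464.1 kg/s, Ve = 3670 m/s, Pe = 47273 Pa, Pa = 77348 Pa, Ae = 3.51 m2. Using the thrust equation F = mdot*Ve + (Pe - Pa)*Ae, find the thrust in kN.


F = 464.1 * 3670 + (47273 - 77348) * 3.51 = 1.5977e+06 N = 1597.7 kN

1597.7 kN


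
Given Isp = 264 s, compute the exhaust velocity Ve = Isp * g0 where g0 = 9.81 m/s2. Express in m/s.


Ve = Isp * g0 = 264 * 9.81 = 2589.8 m/s

2589.8 m/s


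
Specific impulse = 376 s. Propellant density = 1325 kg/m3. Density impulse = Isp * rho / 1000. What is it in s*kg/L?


rho*Isp = 376 * 1325 / 1000 = 498 s*kg/L

498 s*kg/L


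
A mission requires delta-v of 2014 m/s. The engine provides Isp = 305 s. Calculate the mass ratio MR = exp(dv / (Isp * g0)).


Ve = 305 * 9.81 = 2992.05 m/s
MR = exp(2014 / 2992.05) = 1.96

1.96


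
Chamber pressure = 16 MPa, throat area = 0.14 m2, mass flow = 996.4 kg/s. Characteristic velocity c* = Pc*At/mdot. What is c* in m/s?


c* = 16e6 * 0.14 / 996.4 = 2248 m/s

2248 m/s


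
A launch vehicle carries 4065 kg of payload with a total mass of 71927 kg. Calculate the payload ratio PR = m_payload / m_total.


PR = 4065 / 71927 = 0.0565

0.0565


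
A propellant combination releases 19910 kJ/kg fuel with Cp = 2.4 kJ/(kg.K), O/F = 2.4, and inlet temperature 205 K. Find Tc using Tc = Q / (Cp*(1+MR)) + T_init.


Tc = 19910 / (2.4 * (1 + 2.4)) + 205 = 2645 K

2645 K


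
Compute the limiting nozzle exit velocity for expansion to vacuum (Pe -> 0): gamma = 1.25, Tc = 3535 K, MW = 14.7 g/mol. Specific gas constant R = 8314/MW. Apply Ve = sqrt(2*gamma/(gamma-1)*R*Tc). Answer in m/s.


R = 8314 / 14.7 = 565.58 J/(kg.K)
Ve = sqrt(2 * 1.25 / (1.25 - 1) * 565.58 * 3535) = 4471 m/s

4471 m/s


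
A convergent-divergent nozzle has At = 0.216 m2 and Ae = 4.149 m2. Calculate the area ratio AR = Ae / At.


AR = 4.149 / 0.216 = 19.2

19.2


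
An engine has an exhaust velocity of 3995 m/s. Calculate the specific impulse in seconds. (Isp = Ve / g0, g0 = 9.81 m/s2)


Isp = Ve / g0 = 3995 / 9.81 = 407.2 s

407.2 s


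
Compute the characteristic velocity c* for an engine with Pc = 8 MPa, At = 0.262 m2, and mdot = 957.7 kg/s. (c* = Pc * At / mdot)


c* = 8e6 * 0.262 / 957.7 = 2189 m/s

2189 m/s


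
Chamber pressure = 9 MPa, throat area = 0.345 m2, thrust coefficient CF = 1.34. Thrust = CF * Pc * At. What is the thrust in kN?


F = 1.34 * 9e6 * 0.345 = 4.1607e+06 N = 4160.7 kN

4160.7 kN


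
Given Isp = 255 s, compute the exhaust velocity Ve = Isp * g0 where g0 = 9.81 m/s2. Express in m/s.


Ve = Isp * g0 = 255 * 9.81 = 2501.6 m/s

2501.6 m/s


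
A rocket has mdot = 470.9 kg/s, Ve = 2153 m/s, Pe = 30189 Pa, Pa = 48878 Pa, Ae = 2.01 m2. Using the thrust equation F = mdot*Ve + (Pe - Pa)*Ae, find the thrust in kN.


F = 470.9 * 2153 + (30189 - 48878) * 2.01 = 976283.0 N = 976.3 kN

976.3 kN


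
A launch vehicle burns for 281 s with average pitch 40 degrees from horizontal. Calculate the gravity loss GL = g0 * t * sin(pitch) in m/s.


GL = 9.81 * 281 * sin(40 deg) = 1772 m/s

1772 m/s


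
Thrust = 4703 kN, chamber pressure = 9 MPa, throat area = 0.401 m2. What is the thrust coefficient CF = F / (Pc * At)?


CF = 4703000 / (9e6 * 0.401) = 1.3

1.3


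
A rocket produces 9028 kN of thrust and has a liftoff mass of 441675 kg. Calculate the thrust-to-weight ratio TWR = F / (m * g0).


TWR = 9028000 / (441675 * 9.81) = 2.08

2.08


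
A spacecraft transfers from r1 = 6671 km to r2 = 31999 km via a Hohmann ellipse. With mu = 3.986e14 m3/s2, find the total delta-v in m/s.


V1 = sqrt(mu/r1) = 7729.89 m/s
dV1 = V1*(sqrt(2*r2/(r1+r2)) - 1) = 2214.3 m/s
V2 = sqrt(mu/r2) = 3529.4 m/s
dV2 = V2*(1 - sqrt(2*r1/(r1+r2))) = 1456.28 m/s
Total dV = 3671 m/s

3671 m/s


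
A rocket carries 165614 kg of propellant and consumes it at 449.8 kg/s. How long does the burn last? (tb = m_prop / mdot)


tb = 165614 / 449.8 = 368.2 s

368.2 s


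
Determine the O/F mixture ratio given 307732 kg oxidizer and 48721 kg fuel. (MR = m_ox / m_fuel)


MR = 307732 / 48721 = 6.32

6.32


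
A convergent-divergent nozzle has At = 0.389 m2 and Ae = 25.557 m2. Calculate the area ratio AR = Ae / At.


AR = 25.557 / 0.389 = 65.7

65.7


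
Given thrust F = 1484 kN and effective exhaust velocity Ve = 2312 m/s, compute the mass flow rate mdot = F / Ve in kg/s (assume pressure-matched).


mdot = F / Ve = 1484000 / 2312 = 641.9 kg/s

641.9 kg/s


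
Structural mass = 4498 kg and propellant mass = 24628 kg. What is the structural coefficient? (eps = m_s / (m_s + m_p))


eps = 4498 / (4498 + 24628) = 0.1544

0.1544


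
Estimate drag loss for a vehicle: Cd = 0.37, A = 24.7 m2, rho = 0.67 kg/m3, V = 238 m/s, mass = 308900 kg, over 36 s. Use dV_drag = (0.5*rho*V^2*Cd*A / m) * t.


D = 0.5 * 0.67 * 238^2 * 0.37 * 24.7 = 173419.29 N
a = 173419.29 / 308900 = 0.5614 m/s2
dV = 0.5614 * 36 = 20.2 m/s

20.2 m/s


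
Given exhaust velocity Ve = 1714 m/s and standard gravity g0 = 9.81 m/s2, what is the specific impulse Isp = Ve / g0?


Isp = Ve / g0 = 1714 / 9.81 = 174.7 s

174.7 s


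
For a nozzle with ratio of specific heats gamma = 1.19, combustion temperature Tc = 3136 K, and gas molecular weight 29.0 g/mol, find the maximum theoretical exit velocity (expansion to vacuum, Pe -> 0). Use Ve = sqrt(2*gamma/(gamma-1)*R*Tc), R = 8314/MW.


R = 8314 / 29.0 = 286.69 J/(kg.K)
Ve = sqrt(2 * 1.19 / (1.19 - 1) * 286.69 * 3136) = 3356 m/s

3356 m/s


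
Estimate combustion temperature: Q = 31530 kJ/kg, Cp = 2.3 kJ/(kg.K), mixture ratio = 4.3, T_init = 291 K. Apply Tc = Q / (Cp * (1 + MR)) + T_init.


Tc = 31530 / (2.3 * (1 + 4.3)) + 291 = 2878 K

2878 K


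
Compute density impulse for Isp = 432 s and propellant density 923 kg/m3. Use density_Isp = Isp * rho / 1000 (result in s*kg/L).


rho*Isp = 432 * 923 / 1000 = 399 s*kg/L

399 s*kg/L


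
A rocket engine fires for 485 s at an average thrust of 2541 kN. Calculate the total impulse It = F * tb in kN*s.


It = 2541 * 485 = 1232385 kN*s

1232385 kN*s


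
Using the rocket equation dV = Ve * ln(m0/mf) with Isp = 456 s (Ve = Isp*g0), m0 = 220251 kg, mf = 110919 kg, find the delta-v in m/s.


Ve = 456 * 9.81 = 4473.36 m/s
dV = 4473.36 * ln(220251/110919) = 3069 m/s

3069 m/s


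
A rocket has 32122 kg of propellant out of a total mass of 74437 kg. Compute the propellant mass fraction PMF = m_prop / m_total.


PMF = 32122 / 74437 = 0.432

0.432


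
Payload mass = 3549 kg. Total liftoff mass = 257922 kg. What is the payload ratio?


PR = 3549 / 257922 = 0.0138

0.0138


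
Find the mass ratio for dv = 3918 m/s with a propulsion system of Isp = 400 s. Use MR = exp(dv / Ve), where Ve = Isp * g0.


Ve = 400 * 9.81 = 3924.0 m/s
MR = exp(3918 / 3924.0) = 2.714

2.714


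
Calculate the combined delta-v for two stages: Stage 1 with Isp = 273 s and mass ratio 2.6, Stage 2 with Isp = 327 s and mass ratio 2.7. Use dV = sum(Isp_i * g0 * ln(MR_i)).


dV1 = 273 * 9.81 * ln(2.6) = 2559.0 m/s
dV2 = 327 * 9.81 * ln(2.7) = 3186.2 m/s
Total dV = 2559.0 + 3186.2 = 5745.2 m/s ~ 5745 m/s

5745 m/s


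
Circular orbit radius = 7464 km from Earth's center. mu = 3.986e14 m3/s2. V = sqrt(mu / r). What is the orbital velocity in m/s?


V = sqrt(3.986e14 / 7464000) = 7308 m/s

7308 m/s


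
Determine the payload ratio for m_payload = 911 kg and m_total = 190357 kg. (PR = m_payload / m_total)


PR = 911 / 190357 = 0.0048

0.0048


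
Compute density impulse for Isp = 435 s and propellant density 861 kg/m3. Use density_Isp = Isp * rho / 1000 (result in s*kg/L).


rho*Isp = 435 * 861 / 1000 = 375 s*kg/L

375 s*kg/L


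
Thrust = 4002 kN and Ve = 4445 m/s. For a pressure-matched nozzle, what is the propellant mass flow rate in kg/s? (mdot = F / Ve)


mdot = F / Ve = 4002000 / 4445 = 900.3 kg/s

900.3 kg/s


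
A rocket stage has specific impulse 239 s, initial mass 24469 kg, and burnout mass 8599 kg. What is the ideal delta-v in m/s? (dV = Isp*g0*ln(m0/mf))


Ve = 239 * 9.81 = 2344.59 m/s
dV = 2344.59 * ln(24469/8599) = 2452 m/s

2452 m/s


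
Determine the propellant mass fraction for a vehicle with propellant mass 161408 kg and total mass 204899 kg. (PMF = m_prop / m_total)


PMF = 161408 / 204899 = 0.788

0.788


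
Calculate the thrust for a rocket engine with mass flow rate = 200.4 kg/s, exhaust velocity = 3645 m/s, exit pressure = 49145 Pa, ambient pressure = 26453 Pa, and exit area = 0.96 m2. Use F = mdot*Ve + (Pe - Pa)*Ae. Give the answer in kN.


F = 200.4 * 3645 + (49145 - 26453) * 0.96 = 752242.0 N = 752.2 kN

752.2 kN


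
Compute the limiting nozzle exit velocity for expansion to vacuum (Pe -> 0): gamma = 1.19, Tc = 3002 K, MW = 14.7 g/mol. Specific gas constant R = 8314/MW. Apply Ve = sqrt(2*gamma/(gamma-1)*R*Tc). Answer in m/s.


R = 8314 / 14.7 = 565.58 J/(kg.K)
Ve = sqrt(2 * 1.19 / (1.19 - 1) * 565.58 * 3002) = 4612 m/s

4612 m/s


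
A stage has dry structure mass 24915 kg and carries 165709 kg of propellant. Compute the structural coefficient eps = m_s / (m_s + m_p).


eps = 24915 / (24915 + 165709) = 0.1307

0.1307


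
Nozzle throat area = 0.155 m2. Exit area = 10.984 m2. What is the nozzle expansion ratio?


AR = 10.984 / 0.155 = 70.9

70.9


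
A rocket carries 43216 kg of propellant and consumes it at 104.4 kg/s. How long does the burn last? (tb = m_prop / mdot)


tb = 43216 / 104.4 = 413.9 s

413.9 s


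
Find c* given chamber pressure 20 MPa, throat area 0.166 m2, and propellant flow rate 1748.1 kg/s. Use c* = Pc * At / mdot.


c* = 20e6 * 0.166 / 1748.1 = 1899 m/s

1899 m/s


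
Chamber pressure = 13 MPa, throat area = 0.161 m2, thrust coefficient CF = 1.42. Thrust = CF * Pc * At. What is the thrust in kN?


F = 1.42 * 13e6 * 0.161 = 2.9721e+06 N = 2972.1 kN

2972.1 kN


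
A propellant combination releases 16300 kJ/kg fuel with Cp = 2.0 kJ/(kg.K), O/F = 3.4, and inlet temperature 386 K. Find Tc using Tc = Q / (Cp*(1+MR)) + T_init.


Tc = 16300 / (2.0 * (1 + 3.4)) + 386 = 2238 K

2238 K


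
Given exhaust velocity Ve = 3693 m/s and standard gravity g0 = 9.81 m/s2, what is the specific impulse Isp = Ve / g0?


Isp = Ve / g0 = 3693 / 9.81 = 376.5 s

376.5 s


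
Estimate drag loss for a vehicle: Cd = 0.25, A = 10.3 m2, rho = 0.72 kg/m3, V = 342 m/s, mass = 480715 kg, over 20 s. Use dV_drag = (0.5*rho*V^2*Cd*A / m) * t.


D = 0.5 * 0.72 * 342^2 * 0.25 * 10.3 = 108425.63 N
a = 108425.63 / 480715 = 0.2256 m/s2
dV = 0.2256 * 20 = 4.5 m/s

4.5 m/s


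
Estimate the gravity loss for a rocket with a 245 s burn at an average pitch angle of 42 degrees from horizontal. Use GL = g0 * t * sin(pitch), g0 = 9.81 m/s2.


GL = 9.81 * 245 * sin(42 deg) = 1608 m/s

1608 m/s


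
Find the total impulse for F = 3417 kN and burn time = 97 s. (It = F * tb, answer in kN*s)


It = 3417 * 97 = 331449 kN*s

331449 kN*s


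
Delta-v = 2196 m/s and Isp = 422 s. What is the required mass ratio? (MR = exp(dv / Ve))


Ve = 422 * 9.81 = 4139.82 m/s
MR = exp(2196 / 4139.82) = 1.7

1.7


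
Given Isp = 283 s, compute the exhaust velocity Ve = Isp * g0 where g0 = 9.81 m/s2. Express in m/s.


Ve = Isp * g0 = 283 * 9.81 = 2776.2 m/s

2776.2 m/s


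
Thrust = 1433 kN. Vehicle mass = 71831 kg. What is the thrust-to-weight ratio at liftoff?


TWR = 1433000 / (71831 * 9.81) = 2.03

2.03


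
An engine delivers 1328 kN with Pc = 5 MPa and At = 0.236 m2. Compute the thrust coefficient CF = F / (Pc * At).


CF = 1328000 / (5e6 * 0.236) = 1.13

1.13


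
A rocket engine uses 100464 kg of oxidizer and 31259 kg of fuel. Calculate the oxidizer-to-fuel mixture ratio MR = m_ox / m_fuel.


MR = 100464 / 31259 = 3.21

3.21


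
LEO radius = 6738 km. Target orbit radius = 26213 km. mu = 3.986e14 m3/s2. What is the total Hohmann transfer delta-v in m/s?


V1 = sqrt(mu/r1) = 7691.36 m/s
dV1 = V1*(sqrt(2*r2/(r1+r2)) - 1) = 2010.21 m/s
V2 = sqrt(mu/r2) = 3899.51 m/s
dV2 = V2*(1 - sqrt(2*r1/(r1+r2))) = 1405.74 m/s
Total dV = 3416 m/s

3416 m/s


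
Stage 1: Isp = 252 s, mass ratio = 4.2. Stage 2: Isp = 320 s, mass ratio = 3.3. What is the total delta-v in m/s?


dV1 = 252 * 9.81 * ln(4.2) = 3547.7 m/s
dV2 = 320 * 9.81 * ln(3.3) = 3748.0 m/s
Total dV = 3547.7 + 3748.0 = 7295.7 m/s ~ 7296 m/s

7296 m/s


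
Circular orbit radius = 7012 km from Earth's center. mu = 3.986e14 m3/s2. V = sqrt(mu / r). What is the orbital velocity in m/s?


V = sqrt(3.986e14 / 7012000) = 7540 m/s

7540 m/s


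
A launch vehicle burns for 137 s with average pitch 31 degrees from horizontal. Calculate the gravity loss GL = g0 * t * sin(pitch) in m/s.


GL = 9.81 * 137 * sin(31 deg) = 692 m/s

692 m/s


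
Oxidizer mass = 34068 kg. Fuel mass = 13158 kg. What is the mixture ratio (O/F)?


MR = 34068 / 13158 = 2.59

2.59


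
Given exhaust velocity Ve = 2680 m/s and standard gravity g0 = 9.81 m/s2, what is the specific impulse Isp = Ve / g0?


Isp = Ve / g0 = 2680 / 9.81 = 273.2 s

273.2 s


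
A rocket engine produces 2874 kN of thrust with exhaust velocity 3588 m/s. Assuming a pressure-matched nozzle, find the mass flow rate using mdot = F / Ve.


mdot = F / Ve = 2874000 / 3588 = 801.0 kg/s

801.0 kg/s


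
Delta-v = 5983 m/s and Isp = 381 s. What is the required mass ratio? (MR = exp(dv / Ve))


Ve = 381 * 9.81 = 3737.61 m/s
MR = exp(5983 / 3737.61) = 4.957

4.957


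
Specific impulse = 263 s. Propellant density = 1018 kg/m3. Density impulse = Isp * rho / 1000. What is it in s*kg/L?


rho*Isp = 263 * 1018 / 1000 = 268 s*kg/L

268 s*kg/L


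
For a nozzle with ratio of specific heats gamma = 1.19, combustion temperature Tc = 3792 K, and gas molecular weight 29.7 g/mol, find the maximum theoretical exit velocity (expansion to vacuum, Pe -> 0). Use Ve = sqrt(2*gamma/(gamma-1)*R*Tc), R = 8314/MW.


R = 8314 / 29.7 = 279.93 J/(kg.K)
Ve = sqrt(2 * 1.19 / (1.19 - 1) * 279.93 * 3792) = 3646 m/s

3646 m/s


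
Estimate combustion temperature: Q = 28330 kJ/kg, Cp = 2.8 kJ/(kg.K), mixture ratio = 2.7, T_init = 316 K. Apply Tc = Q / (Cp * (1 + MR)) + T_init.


Tc = 28330 / (2.8 * (1 + 2.7)) + 316 = 3051 K

3051 K


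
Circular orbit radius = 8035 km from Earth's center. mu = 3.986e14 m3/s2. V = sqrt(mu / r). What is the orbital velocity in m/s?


V = sqrt(3.986e14 / 8035000) = 7043 m/s

7043 m/s


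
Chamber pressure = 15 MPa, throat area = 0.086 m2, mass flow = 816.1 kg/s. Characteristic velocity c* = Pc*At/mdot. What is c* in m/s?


c* = 15e6 * 0.086 / 816.1 = 1581 m/s

1581 m/s


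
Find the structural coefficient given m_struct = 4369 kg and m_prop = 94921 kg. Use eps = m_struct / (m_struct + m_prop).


eps = 4369 / (4369 + 94921) = 0.044

0.044


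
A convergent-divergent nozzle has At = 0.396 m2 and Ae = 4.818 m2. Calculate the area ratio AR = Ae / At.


AR = 4.818 / 0.396 = 12.2

12.2


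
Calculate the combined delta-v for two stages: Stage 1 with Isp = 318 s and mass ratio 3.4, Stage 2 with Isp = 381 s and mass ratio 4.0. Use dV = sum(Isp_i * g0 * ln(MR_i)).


dV1 = 318 * 9.81 * ln(3.4) = 3817.7 m/s
dV2 = 381 * 9.81 * ln(4.0) = 5181.4 m/s
Total dV = 3817.7 + 5181.4 = 8999.1 m/s ~ 8999 m/s

8999 m/s


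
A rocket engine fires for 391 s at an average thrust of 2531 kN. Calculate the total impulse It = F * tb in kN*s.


It = 2531 * 391 = 989621 kN*s

989621 kN*s


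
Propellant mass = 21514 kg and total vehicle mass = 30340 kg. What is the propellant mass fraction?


PMF = 21514 / 30340 = 0.709

0.709


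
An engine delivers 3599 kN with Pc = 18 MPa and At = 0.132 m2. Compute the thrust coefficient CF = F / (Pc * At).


CF = 3599000 / (18e6 * 0.132) = 1.51

1.51


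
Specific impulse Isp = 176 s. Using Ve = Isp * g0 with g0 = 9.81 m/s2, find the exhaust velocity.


Ve = Isp * g0 = 176 * 9.81 = 1726.6 m/s

1726.6 m/s


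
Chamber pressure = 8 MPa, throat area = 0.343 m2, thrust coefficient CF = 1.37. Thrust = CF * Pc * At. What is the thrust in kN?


F = 1.37 * 8e6 * 0.343 = 3.7593e+06 N = 3759.3 kN

3759.3 kN


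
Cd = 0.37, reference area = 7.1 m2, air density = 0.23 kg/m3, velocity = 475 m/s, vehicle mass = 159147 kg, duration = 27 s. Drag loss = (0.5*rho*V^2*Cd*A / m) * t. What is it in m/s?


D = 0.5 * 0.23 * 475^2 * 0.37 * 7.1 = 68162.44 N
a = 68162.44 / 159147 = 0.4283 m/s2
dV = 0.4283 * 27 = 11.6 m/s

11.6 m/s


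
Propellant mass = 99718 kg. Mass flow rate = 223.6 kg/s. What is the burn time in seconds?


tb = 99718 / 223.6 = 446.0 s

446.0 s


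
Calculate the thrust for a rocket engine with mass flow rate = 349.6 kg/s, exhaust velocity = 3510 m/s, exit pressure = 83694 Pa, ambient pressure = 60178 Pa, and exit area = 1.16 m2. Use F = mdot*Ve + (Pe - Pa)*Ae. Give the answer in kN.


F = 349.6 * 3510 + (83694 - 60178) * 1.16 = 1.2544e+06 N = 1254.4 kN

1254.4 kN


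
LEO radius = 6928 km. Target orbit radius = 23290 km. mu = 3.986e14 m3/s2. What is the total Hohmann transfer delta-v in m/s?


V1 = sqrt(mu/r1) = 7585.16 m/s
dV1 = V1*(sqrt(2*r2/(r1+r2)) - 1) = 1832.25 m/s
V2 = sqrt(mu/r2) = 4136.98 m/s
dV2 = V2*(1 - sqrt(2*r1/(r1+r2))) = 1335.62 m/s
Total dV = 3168 m/s

3168 m/s


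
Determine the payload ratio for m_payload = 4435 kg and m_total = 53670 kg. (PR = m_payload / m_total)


PR = 4435 / 53670 = 0.0826

0.0826


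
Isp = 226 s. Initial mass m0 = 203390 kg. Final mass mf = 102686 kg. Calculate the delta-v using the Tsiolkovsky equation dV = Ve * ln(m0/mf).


Ve = 226 * 9.81 = 2217.06 m/s
dV = 2217.06 * ln(203390/102686) = 1515 m/s

1515 m/s


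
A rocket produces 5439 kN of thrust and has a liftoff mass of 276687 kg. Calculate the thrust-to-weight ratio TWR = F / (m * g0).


TWR = 5439000 / (276687 * 9.81) = 2.0

2.0


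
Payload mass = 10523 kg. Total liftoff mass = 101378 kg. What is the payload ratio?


PR = 10523 / 101378 = 0.1038

0.1038


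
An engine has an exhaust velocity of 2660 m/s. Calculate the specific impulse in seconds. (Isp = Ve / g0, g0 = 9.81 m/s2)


Isp = Ve / g0 = 2660 / 9.81 = 271.2 s

271.2 s


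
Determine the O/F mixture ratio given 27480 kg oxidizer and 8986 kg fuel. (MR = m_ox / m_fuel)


MR = 27480 / 8986 = 3.06

3.06


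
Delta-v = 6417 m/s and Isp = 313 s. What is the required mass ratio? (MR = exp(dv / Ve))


Ve = 313 * 9.81 = 3070.53 m/s
MR = exp(6417 / 3070.53) = 8.084

8.084


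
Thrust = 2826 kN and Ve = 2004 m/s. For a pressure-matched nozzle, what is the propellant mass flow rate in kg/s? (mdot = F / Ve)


mdot = F / Ve = 2826000 / 2004 = 1410.2 kg/s

1410.2 kg/s


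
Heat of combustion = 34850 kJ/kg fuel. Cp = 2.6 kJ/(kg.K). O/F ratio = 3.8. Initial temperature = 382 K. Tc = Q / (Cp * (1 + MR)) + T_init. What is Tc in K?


Tc = 34850 / (2.6 * (1 + 3.8)) + 382 = 3174 K

3174 K


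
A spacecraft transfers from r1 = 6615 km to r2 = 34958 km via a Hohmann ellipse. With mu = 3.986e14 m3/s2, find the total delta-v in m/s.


V1 = sqrt(mu/r1) = 7762.54 m/s
dV1 = V1*(sqrt(2*r2/(r1+r2)) - 1) = 2304.14 m/s
V2 = sqrt(mu/r2) = 3376.72 m/s
dV2 = V2*(1 - sqrt(2*r1/(r1+r2))) = 1471.83 m/s
Total dV = 3776 m/s

3776 m/s


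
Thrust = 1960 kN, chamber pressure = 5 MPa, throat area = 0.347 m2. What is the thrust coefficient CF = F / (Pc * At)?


CF = 1960000 / (5e6 * 0.347) = 1.13

1.13


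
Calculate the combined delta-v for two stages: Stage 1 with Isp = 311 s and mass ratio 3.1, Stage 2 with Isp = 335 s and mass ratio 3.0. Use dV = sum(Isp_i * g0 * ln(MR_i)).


dV1 = 311 * 9.81 * ln(3.1) = 3451.8 m/s
dV2 = 335 * 9.81 * ln(3.0) = 3610.4 m/s
Total dV = 3451.8 + 3610.4 = 7062.2 m/s ~ 7062 m/s

7062 m/s


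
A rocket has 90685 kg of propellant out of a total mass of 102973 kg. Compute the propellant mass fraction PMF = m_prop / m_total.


PMF = 90685 / 102973 = 0.881

0.881


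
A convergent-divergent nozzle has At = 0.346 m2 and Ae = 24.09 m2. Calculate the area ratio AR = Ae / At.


AR = 24.09 / 0.346 = 69.6

69.6


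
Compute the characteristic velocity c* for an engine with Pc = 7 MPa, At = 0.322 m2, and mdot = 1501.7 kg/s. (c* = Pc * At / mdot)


c* = 7e6 * 0.322 / 1501.7 = 1501 m/s

1501 m/s


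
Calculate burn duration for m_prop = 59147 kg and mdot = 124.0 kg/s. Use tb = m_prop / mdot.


tb = 59147 / 124.0 = 477.0 s

477.0 s


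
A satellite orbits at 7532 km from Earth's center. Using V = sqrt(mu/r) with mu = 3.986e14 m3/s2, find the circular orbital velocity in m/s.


V = sqrt(3.986e14 / 7532000) = 7275 m/s

7275 m/s


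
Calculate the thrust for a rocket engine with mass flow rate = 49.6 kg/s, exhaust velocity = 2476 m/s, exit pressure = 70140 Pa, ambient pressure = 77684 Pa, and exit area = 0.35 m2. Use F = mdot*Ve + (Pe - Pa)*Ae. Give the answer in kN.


F = 49.6 * 2476 + (70140 - 77684) * 0.35 = 120169.0 N = 120.2 kN

120.2 kN


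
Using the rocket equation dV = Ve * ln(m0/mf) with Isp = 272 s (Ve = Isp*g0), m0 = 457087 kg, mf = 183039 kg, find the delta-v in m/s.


Ve = 272 * 9.81 = 2668.32 m/s
dV = 2668.32 * ln(457087/183039) = 2442 m/s

2442 m/s


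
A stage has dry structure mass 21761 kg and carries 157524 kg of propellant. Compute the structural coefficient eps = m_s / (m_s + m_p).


eps = 21761 / (21761 + 157524) = 0.1214

0.1214


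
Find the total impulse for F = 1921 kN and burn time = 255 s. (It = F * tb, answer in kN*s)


It = 1921 * 255 = 489855 kN*s

489855 kN*s


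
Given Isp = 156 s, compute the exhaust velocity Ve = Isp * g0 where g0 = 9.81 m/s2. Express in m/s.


Ve = Isp * g0 = 156 * 9.81 = 1530.4 m/s

1530.4 m/s


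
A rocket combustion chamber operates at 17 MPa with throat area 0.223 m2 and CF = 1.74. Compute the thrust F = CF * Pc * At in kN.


F = 1.74 * 17e6 * 0.223 = 6.5963e+06 N = 6596.3 kN

6596.3 kN


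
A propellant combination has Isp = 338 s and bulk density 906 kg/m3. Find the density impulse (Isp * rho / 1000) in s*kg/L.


rho*Isp = 338 * 906 / 1000 = 306 s*kg/L

306 s*kg/L


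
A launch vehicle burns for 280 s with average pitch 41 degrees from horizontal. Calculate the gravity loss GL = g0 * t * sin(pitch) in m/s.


GL = 9.81 * 280 * sin(41 deg) = 1802 m/s

1802 m/s


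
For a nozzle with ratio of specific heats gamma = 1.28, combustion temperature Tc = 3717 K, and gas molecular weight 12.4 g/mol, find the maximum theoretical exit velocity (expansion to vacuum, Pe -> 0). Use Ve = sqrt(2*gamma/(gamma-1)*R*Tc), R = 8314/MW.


R = 8314 / 12.4 = 670.48 J/(kg.K)
Ve = sqrt(2 * 1.28 / (1.28 - 1) * 670.48 * 3717) = 4773 m/s

4773 m/s


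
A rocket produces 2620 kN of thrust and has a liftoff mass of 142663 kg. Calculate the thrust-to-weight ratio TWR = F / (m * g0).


TWR = 2620000 / (142663 * 9.81) = 1.87

1.87


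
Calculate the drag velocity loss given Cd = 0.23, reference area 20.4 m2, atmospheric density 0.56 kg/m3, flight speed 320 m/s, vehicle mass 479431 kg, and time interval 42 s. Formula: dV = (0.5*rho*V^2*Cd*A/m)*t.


D = 0.5 * 0.56 * 320^2 * 0.23 * 20.4 = 134529.02 N
a = 134529.02 / 479431 = 0.2806 m/s2
dV = 0.2806 * 42 = 11.8 m/s

11.8 m/s


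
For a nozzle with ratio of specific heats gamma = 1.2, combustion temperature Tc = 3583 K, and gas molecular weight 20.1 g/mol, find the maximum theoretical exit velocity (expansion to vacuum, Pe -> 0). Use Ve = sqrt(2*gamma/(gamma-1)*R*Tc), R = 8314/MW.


R = 8314 / 20.1 = 413.63 J/(kg.K)
Ve = sqrt(2 * 1.2 / (1.2 - 1) * 413.63 * 3583) = 4217 m/s

4217 m/s


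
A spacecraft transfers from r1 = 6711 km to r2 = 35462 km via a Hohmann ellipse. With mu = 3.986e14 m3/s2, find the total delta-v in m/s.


V1 = sqrt(mu/r1) = 7706.82 m/s
dV1 = V1*(sqrt(2*r2/(r1+r2)) - 1) = 2287.53 m/s
V2 = sqrt(mu/r2) = 3352.64 m/s
dV2 = V2*(1 - sqrt(2*r1/(r1+r2))) = 1461.26 m/s
Total dV = 3749 m/s

3749 m/s
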